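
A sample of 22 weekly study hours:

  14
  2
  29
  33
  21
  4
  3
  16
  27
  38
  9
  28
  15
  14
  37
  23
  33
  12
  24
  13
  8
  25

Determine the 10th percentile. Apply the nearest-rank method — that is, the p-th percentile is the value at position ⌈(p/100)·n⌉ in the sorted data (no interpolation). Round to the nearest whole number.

Sorted: 2, 3, 4, 8, 9, 12, 13, 14, 14, 15, 16, 21, 23, 24, 25, 27, 28, 29, 33, 33, 37, 38.
n = 22.
Position = ⌈10/100 · 22⌉ = ⌈2.2⌉ = 3.
The value at rank 3 is 4.

4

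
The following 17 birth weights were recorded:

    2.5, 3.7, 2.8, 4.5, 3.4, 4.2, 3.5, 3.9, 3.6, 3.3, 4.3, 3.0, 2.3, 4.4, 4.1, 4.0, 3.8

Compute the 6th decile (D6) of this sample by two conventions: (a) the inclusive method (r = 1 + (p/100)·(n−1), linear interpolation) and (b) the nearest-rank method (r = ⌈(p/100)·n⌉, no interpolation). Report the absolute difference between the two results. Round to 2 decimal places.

Sorted: 2.3, 2.5, 2.8, 3.0, 3.3, 3.4, 3.5, 3.6, 3.7, 3.8, 3.9, 4.0, 4.1, 4.2, 4.3, 4.4, 4.5.
n = 17.
(a) r = 10.6; between ranks 10 (3.8) and 11 (3.9): 3.86.
(b) the nearest-rank method: rank 11 → 3.9.
|3.86 − 3.9| = 0.04.

0.04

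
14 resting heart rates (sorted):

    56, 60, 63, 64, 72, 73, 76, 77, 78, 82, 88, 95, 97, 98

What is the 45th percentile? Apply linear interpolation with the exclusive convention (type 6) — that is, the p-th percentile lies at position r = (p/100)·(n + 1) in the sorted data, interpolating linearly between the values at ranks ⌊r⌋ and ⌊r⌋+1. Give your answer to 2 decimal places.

n = 14.
r = (45/100)·(14 + 1) = 6.75.
Rank 6 is 73 and rank 7 is 76.
Interpolate: 73 + 0.75·(76 − 73) = 73 + 0.75·3 = 75.25.

75.25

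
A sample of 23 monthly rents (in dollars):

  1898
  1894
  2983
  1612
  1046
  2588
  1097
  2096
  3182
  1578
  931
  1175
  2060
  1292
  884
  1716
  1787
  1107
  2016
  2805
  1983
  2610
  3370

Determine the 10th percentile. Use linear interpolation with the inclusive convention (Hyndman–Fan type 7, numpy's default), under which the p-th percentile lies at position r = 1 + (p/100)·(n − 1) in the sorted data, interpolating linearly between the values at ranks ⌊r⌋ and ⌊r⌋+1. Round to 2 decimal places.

1056.20

Sorted: 884, 931, 1046, 1097, 1107, 1175, 1292, 1578, 1612, 1716, 1787, 1894, 1898, 1983, 2016, 2060, 2096, 2588, 2610, 2805, 2983, 3182, 3370.
n = 23.
r = 1 + (10/100)·(23 − 1) = 1 + 2.2 = 3.2.
Rank 3 is 1046 and rank 4 is 1097.
Interpolate: 1046 + 0.2·(1097 − 1046) = 1046 + 0.2·51 = 1056.2.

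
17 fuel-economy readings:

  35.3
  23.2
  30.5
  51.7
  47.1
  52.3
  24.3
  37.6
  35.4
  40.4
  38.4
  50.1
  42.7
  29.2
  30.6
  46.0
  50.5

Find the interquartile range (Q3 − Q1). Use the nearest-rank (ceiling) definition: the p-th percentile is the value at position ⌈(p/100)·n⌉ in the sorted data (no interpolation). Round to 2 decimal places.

Sorted: 23.2, 24.3, 29.2, 30.5, 30.6, 35.3, 35.4, 37.6, 38.4, 40.4, 42.7, 46.0, 47.1, 50.1, 50.5, 51.7, 52.3.
n = 17.
P25: rank ⌈25/100·17⌉ = 5 → 30.6.
P75: rank ⌈75/100·17⌉ = 13 → 47.1.
Difference: 47.1 − 30.6 = 16.5.

16.50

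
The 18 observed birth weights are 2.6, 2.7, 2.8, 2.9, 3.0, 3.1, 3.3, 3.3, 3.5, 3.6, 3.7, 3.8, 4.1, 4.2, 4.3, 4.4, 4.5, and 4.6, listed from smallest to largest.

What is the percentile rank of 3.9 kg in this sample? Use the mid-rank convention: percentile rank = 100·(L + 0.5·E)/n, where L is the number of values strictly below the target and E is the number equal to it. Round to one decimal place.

66.7

Count below 3.9: L = 12; count equal: E = 0; n = 18.
Percentile rank = 100·(12 + 0.5·0)/18 = 100·12/18 = 66.67.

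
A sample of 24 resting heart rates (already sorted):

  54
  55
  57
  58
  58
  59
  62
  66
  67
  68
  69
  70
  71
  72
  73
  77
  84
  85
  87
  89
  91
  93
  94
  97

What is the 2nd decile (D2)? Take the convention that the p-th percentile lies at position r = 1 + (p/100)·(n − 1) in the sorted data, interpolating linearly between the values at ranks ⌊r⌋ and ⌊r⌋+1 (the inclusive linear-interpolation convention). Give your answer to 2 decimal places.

58.60

n = 24.
r = 1 + (20/100)·(24 − 1) = 1 + 4.6 = 5.6.
Rank 5 is 58 and rank 6 is 59.
Interpolate: 58 + 0.6·(59 − 58) = 58 + 0.6·1 = 58.6.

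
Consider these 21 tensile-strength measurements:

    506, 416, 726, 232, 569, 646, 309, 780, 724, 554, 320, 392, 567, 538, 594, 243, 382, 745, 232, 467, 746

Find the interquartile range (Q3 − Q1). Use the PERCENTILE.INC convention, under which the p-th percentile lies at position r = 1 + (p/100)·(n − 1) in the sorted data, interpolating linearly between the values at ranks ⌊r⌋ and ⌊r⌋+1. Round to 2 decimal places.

Sorted: 232, 232, 243, 309, 320, 382, 392, 416, 467, 506, 538, 554, 567, 569, 594, 646, 724, 726, 745, 746, 780.
n = 21.
P25: r = 6 (integer) → 382.
P75: r = 16 (integer) → 646.
Difference: 646 − 382 = 264.

264.00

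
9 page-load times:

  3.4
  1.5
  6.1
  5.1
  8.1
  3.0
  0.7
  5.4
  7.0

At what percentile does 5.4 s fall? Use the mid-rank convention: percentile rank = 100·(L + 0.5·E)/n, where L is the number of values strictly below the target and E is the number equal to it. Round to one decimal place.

61.1

Sorted: 0.7, 1.5, 3.0, 3.4, 5.1, 5.4, 6.1, 7.0, 8.1.
Count below 5.4: L = 5; count equal: E = 1; n = 9.
Percentile rank = 100·(5 + 0.5·1)/9 = 100·5.5/9 = 61.11.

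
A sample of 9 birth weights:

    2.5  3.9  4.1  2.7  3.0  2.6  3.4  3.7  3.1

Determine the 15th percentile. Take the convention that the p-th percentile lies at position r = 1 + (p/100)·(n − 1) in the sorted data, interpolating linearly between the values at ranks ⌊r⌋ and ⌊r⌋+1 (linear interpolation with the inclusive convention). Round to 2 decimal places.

2.62

Sorted: 2.5, 2.6, 2.7, 3.0, 3.1, 3.4, 3.7, 3.9, 4.1.
n = 9.
r = 1 + (15/100)·(9 − 1) = 1 + 1.2 = 2.2.
Rank 2 is 2.6 and rank 3 is 2.7.
Interpolate: 2.6 + 0.2·(2.7 − 2.6) = 2.6 + 0.2·0.1 = 2.62.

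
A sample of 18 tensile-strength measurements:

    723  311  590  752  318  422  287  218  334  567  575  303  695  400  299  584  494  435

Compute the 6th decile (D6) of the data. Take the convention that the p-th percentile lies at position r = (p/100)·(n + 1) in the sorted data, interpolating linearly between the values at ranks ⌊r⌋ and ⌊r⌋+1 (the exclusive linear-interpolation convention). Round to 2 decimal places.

523.20

Sorted: 218, 287, 299, 303, 311, 318, 334, 400, 422, 435, 494, 567, 575, 584, 590, 695, 723, 752.
n = 18.
r = (60/100)·(18 + 1) = 11.4.
Rank 11 is 494 and rank 12 is 567.
Interpolate: 494 + 0.4·(567 − 494) = 494 + 0.4·73 = 523.2.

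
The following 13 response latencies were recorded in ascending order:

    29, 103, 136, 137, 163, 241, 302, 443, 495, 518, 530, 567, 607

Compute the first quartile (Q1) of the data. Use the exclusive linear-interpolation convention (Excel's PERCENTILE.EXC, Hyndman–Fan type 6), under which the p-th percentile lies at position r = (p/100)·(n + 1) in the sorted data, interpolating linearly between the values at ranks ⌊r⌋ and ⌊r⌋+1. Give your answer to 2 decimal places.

136.50

n = 13.
r = (25/100)·(13 + 1) = 3.5.
Rank 3 is 136 and rank 4 is 137.
Interpolate: 136 + 0.5·(137 − 136) = 136 + 0.5·1 = 136.5.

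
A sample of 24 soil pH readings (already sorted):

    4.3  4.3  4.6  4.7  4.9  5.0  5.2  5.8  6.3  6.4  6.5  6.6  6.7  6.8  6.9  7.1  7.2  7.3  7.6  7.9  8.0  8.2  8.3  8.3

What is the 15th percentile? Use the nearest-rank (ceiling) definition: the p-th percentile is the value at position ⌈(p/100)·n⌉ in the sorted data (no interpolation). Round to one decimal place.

n = 24.
Position = ⌈15/100 · 24⌉ = ⌈3.6⌉ = 4.
The value at rank 4 is 4.7.

4.7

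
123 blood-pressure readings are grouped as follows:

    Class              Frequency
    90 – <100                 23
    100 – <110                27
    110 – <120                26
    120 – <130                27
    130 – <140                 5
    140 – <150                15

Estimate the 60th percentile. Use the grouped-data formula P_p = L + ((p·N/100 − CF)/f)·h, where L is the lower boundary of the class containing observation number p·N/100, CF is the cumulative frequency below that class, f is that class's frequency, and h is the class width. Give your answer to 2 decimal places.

119.15

N = 123; target position k = 60/100 · 123 = 73.8.
Cumulative frequencies: 23, 50, 76, 103, 108, 123.
Observation 73.8 falls in the class 110 – <120.
L = 110, CF = 50, f = 26, h = 10.
P60 = 110 + ((73.8 − 50)/26)·10 = 110 + 9.15385 = 119.154.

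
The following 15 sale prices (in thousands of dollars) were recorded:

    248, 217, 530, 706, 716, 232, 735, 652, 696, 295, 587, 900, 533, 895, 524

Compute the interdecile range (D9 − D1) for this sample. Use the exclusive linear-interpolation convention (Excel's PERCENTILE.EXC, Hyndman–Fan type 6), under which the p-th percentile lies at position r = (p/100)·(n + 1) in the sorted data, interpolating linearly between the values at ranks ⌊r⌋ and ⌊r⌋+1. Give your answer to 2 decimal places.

671.00

Sorted: 217, 232, 248, 295, 524, 530, 533, 587, 652, 696, 706, 716, 735, 895, 900.
n = 15.
P10: r = 1.6; ranks 1–2 are 217, 232; interpolating gives 226.
P90: r = 14.4; ranks 14–15 are 895, 900; interpolating gives 897.
Difference: 897 − 226 = 671.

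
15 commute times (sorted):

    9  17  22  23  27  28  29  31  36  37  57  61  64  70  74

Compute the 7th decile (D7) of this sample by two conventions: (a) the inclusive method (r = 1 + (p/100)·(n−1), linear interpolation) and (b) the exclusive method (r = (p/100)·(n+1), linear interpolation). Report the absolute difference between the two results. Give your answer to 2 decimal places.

n = 15.
(a) r = 10.8; between ranks 10 (37) and 11 (57): 53.
(b) r = 11.2; between ranks 11 (57) and 12 (61): 57.8.
|53 − 57.8| = 4.8.

4.80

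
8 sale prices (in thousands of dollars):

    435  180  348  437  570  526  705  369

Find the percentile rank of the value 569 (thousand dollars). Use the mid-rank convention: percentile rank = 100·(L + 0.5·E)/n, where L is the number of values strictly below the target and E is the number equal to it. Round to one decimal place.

Sorted: 180, 348, 369, 435, 437, 526, 570, 705.
Count below 569: L = 6; count equal: E = 0; n = 8.
Percentile rank = 100·(6 + 0.5·0)/8 = 100·6/8 = 75.

75.0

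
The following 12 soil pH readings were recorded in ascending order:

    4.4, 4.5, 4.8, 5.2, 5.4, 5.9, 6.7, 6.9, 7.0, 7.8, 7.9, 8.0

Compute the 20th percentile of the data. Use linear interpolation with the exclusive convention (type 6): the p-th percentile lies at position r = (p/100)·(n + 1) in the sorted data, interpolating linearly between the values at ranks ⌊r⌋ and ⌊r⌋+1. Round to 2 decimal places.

n = 12.
r = (20/100)·(12 + 1) = 2.6.
Rank 2 is 4.5 and rank 3 is 4.8.
Interpolate: 4.5 + 0.6·(4.8 − 4.5) = 4.5 + 0.6·0.3 = 4.68.

4.68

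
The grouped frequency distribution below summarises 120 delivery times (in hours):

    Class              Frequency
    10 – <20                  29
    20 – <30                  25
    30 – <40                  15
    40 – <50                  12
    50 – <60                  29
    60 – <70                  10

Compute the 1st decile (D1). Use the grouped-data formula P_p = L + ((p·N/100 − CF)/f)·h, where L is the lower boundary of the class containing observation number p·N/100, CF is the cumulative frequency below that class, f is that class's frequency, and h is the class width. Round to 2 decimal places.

14.14

N = 120; target position k = 10/100 · 120 = 12.
Cumulative frequencies: 29, 54, 69, 81, 110, 120.
Observation 12 falls in the class 10 – <20.
L = 10, CF = 0, f = 29, h = 10.
P10 = 10 + ((12 − 0)/29)·10 = 10 + 4.13793 = 14.1379.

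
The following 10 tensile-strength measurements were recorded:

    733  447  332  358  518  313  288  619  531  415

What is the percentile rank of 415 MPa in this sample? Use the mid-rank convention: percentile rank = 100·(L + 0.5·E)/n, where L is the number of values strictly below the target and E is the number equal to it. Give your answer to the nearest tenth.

Sorted: 288, 313, 332, 358, 415, 447, 518, 531, 619, 733.
Count below 415: L = 4; count equal: E = 1; n = 10.
Percentile rank = 100·(4 + 0.5·1)/10 = 100·4.5/10 = 45.

45.0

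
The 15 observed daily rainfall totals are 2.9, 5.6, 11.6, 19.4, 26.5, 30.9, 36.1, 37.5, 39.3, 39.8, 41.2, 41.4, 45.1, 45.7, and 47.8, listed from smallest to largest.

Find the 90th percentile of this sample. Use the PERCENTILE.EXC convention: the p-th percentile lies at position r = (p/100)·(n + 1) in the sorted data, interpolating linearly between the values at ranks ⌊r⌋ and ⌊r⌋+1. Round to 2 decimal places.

46.54

n = 15.
r = (90/100)·(15 + 1) = 14.4.
Rank 14 is 45.7 and rank 15 is 47.8.
Interpolate: 45.7 + 0.4·(47.8 − 45.7) = 45.7 + 0.4·2.1 = 46.54.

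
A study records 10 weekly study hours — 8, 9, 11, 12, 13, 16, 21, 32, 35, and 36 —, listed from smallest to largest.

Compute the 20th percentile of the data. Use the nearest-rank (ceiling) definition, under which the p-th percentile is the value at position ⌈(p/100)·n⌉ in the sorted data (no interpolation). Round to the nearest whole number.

9

n = 10.
Position = ⌈20/100 · 10⌉ = ⌈2⌉ = 2.
The value at rank 2 is 9.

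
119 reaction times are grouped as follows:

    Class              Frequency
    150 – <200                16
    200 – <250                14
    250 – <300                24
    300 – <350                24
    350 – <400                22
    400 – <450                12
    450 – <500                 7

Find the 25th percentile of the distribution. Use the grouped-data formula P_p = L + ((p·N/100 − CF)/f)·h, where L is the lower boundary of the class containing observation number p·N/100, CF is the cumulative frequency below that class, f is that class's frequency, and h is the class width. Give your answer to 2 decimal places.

249.11

N = 119; target position k = 25/100 · 119 = 29.75.
Cumulative frequencies: 16, 30, 54, 78, 100, 112, 119.
Observation 29.75 falls in the class 200 – <250.
L = 200, CF = 16, f = 14, h = 50.
P25 = 200 + ((29.75 − 16)/14)·50 = 200 + 49.1071 = 249.107.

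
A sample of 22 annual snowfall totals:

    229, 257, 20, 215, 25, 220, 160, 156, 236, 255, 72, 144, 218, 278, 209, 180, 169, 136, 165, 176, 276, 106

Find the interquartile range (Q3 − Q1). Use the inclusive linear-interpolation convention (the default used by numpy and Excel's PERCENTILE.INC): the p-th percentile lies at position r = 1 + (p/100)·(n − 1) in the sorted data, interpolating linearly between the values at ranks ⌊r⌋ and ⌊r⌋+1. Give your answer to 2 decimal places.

Sorted: 20, 25, 72, 106, 136, 144, 156, 160, 165, 169, 176, 180, 209, 215, 218, 220, 229, 236, 255, 257, 276, 278.
n = 22.
P25: r = 6.25; ranks 6–7 are 144, 156; interpolating gives 147.
P75: r = 16.75; ranks 16–17 are 220, 229; interpolating gives 226.75.
Difference: 226.75 − 147 = 79.75.

79.75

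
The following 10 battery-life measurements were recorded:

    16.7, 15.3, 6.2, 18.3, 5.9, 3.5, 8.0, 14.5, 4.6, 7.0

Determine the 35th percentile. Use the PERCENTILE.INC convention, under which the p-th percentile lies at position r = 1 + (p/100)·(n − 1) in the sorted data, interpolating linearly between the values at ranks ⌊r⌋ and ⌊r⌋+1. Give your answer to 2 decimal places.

6.32

Sorted: 3.5, 4.6, 5.9, 6.2, 7.0, 8.0, 14.5, 15.3, 16.7, 18.3.
n = 10.
r = 1 + (35/100)·(10 − 1) = 1 + 3.15 = 4.15.
Rank 4 is 6.2 and rank 5 is 7.0.
Interpolate: 6.2 + 0.15·(7.0 − 6.2) = 6.2 + 0.15·0.8 = 6.32.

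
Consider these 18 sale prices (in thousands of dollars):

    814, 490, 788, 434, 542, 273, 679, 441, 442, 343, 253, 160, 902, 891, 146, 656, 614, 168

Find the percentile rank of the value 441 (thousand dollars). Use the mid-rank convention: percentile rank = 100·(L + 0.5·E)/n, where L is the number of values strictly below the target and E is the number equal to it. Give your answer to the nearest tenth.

Sorted: 146, 160, 168, 253, 273, 343, 434, 441, 442, 490, 542, 614, 656, 679, 788, 814, 891, 902.
Count below 441: L = 7; count equal: E = 1; n = 18.
Percentile rank = 100·(7 + 0.5·1)/18 = 100·7.5/18 = 41.67.

41.7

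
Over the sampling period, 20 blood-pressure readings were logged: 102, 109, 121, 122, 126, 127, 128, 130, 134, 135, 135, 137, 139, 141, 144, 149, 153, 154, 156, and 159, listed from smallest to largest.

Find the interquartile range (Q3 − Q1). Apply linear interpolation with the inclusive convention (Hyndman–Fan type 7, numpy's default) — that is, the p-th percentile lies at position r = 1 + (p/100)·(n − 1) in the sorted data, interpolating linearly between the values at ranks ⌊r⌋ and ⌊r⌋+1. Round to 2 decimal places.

n = 20.
P25: r = 5.75; ranks 5–6 are 126, 127; interpolating gives 126.75.
P75: r = 15.25; ranks 15–16 are 144, 149; interpolating gives 145.25.
Difference: 145.25 − 126.75 = 18.5.

18.50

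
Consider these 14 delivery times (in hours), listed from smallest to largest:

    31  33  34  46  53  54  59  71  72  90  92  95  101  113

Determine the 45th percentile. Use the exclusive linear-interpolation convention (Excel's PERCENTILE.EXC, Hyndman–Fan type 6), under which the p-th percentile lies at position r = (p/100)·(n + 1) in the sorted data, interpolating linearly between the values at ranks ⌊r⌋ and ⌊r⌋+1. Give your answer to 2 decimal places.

n = 14.
r = (45/100)·(14 + 1) = 6.75.
Rank 6 is 54 and rank 7 is 59.
Interpolate: 54 + 0.75·(59 − 54) = 54 + 0.75·5 = 57.75.

57.75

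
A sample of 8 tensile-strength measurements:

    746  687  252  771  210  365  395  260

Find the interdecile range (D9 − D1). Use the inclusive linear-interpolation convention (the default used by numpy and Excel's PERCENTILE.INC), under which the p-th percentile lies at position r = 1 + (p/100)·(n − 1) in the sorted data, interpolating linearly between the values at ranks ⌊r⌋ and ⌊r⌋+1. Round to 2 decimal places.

Sorted: 210, 252, 260, 365, 395, 687, 746, 771.
n = 8.
P10: r = 1.7; ranks 1–2 are 210, 252; interpolating gives 239.4.
P90: r = 7.3; ranks 7–8 are 746, 771; interpolating gives 753.5.
Difference: 753.5 − 239.4 = 514.1.

514.10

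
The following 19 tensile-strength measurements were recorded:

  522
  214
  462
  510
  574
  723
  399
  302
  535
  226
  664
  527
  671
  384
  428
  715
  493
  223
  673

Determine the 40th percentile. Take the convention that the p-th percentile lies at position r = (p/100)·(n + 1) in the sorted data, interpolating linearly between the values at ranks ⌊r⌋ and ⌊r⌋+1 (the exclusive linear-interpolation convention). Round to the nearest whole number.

Sorted: 214, 223, 226, 302, 384, 399, 428, 462, 493, 510, 522, 527, 535, 574, 664, 671, 673, 715, 723.
n = 19.
r = (40/100)·(19 + 1) = 8.
r is an integer, so P40 is the value at rank 8: 462.

462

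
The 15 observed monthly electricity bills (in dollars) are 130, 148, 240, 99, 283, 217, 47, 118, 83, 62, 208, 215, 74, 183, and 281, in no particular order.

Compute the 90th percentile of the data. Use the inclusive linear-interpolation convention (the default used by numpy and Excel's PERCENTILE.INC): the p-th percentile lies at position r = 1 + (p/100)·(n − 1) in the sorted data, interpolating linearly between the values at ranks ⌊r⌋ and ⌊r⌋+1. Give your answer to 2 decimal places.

264.60

Sorted: 47, 62, 74, 83, 99, 118, 130, 148, 183, 208, 215, 217, 240, 281, 283.
n = 15.
r = 1 + (90/100)·(15 − 1) = 1 + 12.6 = 13.6.
Rank 13 is 240 and rank 14 is 281.
Interpolate: 240 + 0.6·(281 − 240) = 240 + 0.6·41 = 264.6.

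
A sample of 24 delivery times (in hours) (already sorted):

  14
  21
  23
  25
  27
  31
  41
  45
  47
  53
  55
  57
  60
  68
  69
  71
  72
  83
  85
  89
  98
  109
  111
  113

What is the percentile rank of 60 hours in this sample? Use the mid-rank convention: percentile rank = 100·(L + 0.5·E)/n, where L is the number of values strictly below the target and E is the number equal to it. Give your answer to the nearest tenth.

52.1

Count below 60: L = 12; count equal: E = 1; n = 24.
Percentile rank = 100·(12 + 0.5·1)/24 = 100·12.5/24 = 52.08.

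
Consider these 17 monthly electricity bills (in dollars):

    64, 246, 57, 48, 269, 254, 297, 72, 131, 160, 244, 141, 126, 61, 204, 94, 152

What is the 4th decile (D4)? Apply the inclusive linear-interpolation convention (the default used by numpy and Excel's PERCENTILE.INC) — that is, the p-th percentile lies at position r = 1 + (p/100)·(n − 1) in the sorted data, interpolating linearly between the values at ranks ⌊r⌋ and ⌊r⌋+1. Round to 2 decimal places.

Sorted: 48, 57, 61, 64, 72, 94, 126, 131, 141, 152, 160, 204, 244, 246, 254, 269, 297.
n = 17.
r = 1 + (40/100)·(17 − 1) = 1 + 6.4 = 7.4.
Rank 7 is 126 and rank 8 is 131.
Interpolate: 126 + 0.4·(131 − 126) = 126 + 0.4·5 = 128.

128.00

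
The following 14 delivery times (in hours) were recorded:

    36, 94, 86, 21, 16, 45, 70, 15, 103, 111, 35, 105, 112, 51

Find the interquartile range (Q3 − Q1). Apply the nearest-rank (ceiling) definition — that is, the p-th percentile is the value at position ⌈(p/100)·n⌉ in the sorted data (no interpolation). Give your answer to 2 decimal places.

Sorted: 15, 16, 21, 35, 36, 45, 51, 70, 86, 94, 103, 105, 111, 112.
n = 14.
P25: rank ⌈25/100·14⌉ = 4 → 35.
P75: rank ⌈75/100·14⌉ = 11 → 103.
Difference: 103 − 35 = 68.

68.00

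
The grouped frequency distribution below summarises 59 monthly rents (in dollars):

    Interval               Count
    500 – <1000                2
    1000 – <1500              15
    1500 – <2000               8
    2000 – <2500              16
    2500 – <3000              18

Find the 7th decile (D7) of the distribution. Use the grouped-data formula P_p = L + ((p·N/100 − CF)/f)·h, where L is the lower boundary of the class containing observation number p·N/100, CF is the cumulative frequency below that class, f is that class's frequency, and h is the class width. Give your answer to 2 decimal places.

N = 59; target position k = 70/100 · 59 = 41.3.
Cumulative frequencies: 2, 17, 25, 41, 59.
Observation 41.3 falls in the class 2500 – <3000.
L = 2500, CF = 41, f = 18, h = 500.
P70 = 2500 + ((41.3 − 41)/18)·500 = 2500 + 8.33333 = 2508.33.

2508.33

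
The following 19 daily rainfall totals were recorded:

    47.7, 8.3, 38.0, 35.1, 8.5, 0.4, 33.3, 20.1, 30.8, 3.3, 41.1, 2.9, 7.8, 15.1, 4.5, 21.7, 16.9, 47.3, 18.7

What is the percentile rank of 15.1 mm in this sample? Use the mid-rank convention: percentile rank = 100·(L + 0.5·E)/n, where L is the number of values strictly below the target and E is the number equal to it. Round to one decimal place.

Sorted: 0.4, 2.9, 3.3, 4.5, 7.8, 8.3, 8.5, 15.1, 16.9, 18.7, 20.1, 21.7, 30.8, 33.3, 35.1, 38.0, 41.1, 47.3, 47.7.
Count below 15.1: L = 7; count equal: E = 1; n = 19.
Percentile rank = 100·(7 + 0.5·1)/19 = 100·7.5/19 = 39.47.

39.5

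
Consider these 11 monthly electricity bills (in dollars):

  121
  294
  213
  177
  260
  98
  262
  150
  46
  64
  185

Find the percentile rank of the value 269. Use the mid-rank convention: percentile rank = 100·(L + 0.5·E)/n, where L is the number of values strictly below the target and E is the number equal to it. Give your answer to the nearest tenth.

90.9

Sorted: 46, 64, 98, 121, 150, 177, 185, 213, 260, 262, 294.
Count below 269: L = 10; count equal: E = 0; n = 11.
Percentile rank = 100·(10 + 0.5·0)/11 = 100·10/11 = 90.91.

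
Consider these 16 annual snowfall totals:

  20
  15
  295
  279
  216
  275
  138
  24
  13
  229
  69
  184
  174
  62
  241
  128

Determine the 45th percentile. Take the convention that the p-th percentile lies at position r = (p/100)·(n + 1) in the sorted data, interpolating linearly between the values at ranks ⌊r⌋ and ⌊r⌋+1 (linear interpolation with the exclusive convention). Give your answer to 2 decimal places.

Sorted: 13, 15, 20, 24, 62, 69, 128, 138, 174, 184, 216, 229, 241, 275, 279, 295.
n = 16.
r = (45/100)·(16 + 1) = 7.65.
Rank 7 is 128 and rank 8 is 138.
Interpolate: 128 + 0.65·(138 − 128) = 128 + 0.65·10 = 134.5.

134.50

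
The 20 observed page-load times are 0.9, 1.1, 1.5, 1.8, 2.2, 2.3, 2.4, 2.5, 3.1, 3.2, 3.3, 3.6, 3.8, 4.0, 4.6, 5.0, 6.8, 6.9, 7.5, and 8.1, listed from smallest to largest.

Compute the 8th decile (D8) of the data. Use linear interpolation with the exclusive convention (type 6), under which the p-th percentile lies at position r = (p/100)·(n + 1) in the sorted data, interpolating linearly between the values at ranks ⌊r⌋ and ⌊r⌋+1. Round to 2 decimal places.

6.44

n = 20.
r = (80/100)·(20 + 1) = 16.8.
Rank 16 is 5.0 and rank 17 is 6.8.
Interpolate: 5.0 + 0.8·(6.8 − 5.0) = 5.0 + 0.8·1.8 = 6.44.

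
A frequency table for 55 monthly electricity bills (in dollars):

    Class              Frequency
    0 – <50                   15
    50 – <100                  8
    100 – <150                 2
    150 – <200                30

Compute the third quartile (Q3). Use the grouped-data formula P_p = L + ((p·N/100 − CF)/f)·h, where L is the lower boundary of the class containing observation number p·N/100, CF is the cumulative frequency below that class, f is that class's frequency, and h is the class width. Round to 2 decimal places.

N = 55; target position k = 75/100 · 55 = 41.25.
Cumulative frequencies: 15, 23, 25, 55.
Observation 41.25 falls in the class 150 – <200.
L = 150, CF = 25, f = 30, h = 50.
P75 = 150 + ((41.25 − 25)/30)·50 = 150 + 27.0833 = 177.083.

177.08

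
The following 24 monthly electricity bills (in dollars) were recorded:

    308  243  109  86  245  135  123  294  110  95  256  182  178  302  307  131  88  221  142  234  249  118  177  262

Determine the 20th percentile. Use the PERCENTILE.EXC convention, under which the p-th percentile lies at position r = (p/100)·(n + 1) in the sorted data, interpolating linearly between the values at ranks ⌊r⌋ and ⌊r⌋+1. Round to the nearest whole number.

110

Sorted: 86, 88, 95, 109, 110, 118, 123, 131, 135, 142, 177, 178, 182, 221, 234, 243, 245, 249, 256, 262, 294, 302, 307, 308.
n = 24.
r = (20/100)·(24 + 1) = 5.
r is an integer, so P20 is the value at rank 5: 110.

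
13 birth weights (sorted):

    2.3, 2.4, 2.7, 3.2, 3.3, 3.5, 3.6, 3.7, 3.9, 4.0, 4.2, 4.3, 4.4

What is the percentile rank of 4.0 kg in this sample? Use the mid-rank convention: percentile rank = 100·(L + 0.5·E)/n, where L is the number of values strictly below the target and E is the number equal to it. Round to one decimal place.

Count below 4.0: L = 9; count equal: E = 1; n = 13.
Percentile rank = 100·(9 + 0.5·1)/13 = 100·9.5/13 = 73.08.

73.1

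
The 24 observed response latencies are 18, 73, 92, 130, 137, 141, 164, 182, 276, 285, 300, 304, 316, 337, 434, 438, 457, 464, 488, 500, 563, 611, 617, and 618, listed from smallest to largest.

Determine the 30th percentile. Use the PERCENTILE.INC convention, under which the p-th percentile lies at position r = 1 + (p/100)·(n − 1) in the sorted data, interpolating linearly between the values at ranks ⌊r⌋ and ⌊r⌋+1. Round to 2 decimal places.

n = 24.
r = 1 + (30/100)·(24 − 1) = 1 + 6.9 = 7.9.
Rank 7 is 164 and rank 8 is 182.
Interpolate: 164 + 0.9·(182 − 164) = 164 + 0.9·18 = 180.2.

180.20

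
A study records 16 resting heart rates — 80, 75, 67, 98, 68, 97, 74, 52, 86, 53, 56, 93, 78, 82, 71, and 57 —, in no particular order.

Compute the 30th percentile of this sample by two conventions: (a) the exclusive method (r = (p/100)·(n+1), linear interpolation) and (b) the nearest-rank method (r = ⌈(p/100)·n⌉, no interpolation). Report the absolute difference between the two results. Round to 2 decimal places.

0.10

Sorted: 52, 53, 56, 57, 67, 68, 71, 74, 75, 78, 80, 82, 86, 93, 97, 98.
n = 16.
(a) r = 5.1; between ranks 5 (67) and 6 (68): 67.1.
(b) the nearest-rank method: rank 5 → 67.
|67.1 − 67| = 0.1.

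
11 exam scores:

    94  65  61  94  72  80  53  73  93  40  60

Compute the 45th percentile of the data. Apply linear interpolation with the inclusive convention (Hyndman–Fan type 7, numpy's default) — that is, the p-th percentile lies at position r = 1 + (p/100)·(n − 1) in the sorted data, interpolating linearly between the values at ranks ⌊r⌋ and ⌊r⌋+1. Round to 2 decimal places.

68.50

Sorted: 40, 53, 60, 61, 65, 72, 73, 80, 93, 94, 94.
n = 11.
r = 1 + (45/100)·(11 − 1) = 1 + 4.5 = 5.5.
Rank 5 is 65 and rank 6 is 72.
Interpolate: 65 + 0.5·(72 − 65) = 65 + 0.5·7 = 68.5.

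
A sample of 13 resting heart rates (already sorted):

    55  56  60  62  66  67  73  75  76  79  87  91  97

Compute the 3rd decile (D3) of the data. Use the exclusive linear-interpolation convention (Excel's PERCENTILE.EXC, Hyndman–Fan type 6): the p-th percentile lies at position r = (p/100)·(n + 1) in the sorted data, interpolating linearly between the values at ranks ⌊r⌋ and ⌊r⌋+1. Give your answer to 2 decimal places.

n = 13.
r = (30/100)·(13 + 1) = 4.2.
Rank 4 is 62 and rank 5 is 66.
Interpolate: 62 + 0.2·(66 − 62) = 62 + 0.2·4 = 62.8.

62.80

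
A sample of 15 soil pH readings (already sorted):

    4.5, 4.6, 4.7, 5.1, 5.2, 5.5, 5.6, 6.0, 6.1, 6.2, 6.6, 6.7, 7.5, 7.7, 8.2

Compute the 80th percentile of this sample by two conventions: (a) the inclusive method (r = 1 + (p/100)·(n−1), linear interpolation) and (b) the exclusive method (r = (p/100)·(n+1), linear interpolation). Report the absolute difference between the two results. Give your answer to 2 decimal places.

0.48

n = 15.
(a) r = 12.2; between ranks 12 (6.7) and 13 (7.5): 6.86.
(b) r = 12.8; between ranks 12 (6.7) and 13 (7.5): 7.34.
|6.86 − 7.34| = 0.48.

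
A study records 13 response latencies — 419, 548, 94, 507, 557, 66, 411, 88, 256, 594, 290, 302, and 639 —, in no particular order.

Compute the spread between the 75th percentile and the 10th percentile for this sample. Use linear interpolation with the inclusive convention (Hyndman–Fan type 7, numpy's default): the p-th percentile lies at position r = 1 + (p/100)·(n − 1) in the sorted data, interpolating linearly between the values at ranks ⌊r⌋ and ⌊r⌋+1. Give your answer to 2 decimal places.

458.80

Sorted: 66, 88, 94, 256, 290, 302, 411, 419, 507, 548, 557, 594, 639.
n = 13.
P10: r = 2.2; ranks 2–3 are 88, 94; interpolating gives 89.2.
P75: r = 10 (integer) → 548.
Difference: 548 − 89.2 = 458.8.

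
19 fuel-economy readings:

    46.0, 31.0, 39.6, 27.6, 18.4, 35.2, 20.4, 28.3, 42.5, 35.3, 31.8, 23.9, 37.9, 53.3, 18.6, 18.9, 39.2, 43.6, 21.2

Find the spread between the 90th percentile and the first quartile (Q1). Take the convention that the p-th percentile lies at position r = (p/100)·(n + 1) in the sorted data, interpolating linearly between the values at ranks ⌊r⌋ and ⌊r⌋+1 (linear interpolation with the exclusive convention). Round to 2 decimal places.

Sorted: 18.4, 18.6, 18.9, 20.4, 21.2, 23.9, 27.6, 28.3, 31.0, 31.8, 35.2, 35.3, 37.9, 39.2, 39.6, 42.5, 43.6, 46.0, 53.3.
n = 19.
P25: r = 5 (integer) → 21.2.
P90: r = 18 (integer) → 46.
Difference: 46 − 21.2 = 24.8.

24.80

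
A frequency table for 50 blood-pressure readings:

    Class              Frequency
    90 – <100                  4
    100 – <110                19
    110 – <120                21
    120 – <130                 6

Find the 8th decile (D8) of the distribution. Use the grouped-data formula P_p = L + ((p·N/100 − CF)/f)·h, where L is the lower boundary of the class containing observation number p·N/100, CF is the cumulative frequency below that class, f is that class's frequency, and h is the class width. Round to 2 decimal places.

118.10

N = 50; target position k = 80/100 · 50 = 40.
Cumulative frequencies: 4, 23, 44, 50.
Observation 40 falls in the class 110 – <120.
L = 110, CF = 23, f = 21, h = 10.
P80 = 110 + ((40 − 23)/21)·10 = 110 + 8.09524 = 118.095.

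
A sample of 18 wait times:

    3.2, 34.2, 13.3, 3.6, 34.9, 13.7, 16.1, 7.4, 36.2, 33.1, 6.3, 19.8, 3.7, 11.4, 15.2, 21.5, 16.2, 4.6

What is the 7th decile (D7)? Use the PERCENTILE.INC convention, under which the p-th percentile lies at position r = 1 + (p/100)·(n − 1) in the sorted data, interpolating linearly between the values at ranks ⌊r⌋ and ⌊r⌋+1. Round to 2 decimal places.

19.44

Sorted: 3.2, 3.6, 3.7, 4.6, 6.3, 7.4, 11.4, 13.3, 13.7, 15.2, 16.1, 16.2, 19.8, 21.5, 33.1, 34.2, 34.9, 36.2.
n = 18.
r = 1 + (70/100)·(18 − 1) = 1 + 11.9 = 12.9.
Rank 12 is 16.2 and rank 13 is 19.8.
Interpolate: 16.2 + 0.9·(19.8 − 16.2) = 16.2 + 0.9·3.6 = 19.44.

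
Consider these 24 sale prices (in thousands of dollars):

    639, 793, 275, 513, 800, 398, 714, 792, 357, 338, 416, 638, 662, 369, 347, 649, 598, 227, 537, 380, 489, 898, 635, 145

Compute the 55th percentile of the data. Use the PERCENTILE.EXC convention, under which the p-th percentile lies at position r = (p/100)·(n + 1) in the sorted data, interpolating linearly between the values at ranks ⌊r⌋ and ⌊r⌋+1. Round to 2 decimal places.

Sorted: 145, 227, 275, 338, 347, 357, 369, 380, 398, 416, 489, 513, 537, 598, 635, 638, 639, 649, 662, 714, 792, 793, 800, 898.
n = 24.
r = (55/100)·(24 + 1) = 13.75.
Rank 13 is 537 and rank 14 is 598.
Interpolate: 537 + 0.75·(598 − 537) = 537 + 0.75·61 = 582.75.

582.75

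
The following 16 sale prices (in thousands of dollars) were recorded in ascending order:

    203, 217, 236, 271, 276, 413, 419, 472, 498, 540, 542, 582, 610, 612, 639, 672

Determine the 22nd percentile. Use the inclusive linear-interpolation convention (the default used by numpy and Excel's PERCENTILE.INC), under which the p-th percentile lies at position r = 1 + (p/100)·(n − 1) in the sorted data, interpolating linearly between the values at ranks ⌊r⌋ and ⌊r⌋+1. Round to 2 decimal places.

272.50

n = 16.
r = 1 + (22/100)·(16 − 1) = 1 + 3.3 = 4.3.
Rank 4 is 271 and rank 5 is 276.
Interpolate: 271 + 0.3·(276 − 271) = 271 + 0.3·5 = 272.5.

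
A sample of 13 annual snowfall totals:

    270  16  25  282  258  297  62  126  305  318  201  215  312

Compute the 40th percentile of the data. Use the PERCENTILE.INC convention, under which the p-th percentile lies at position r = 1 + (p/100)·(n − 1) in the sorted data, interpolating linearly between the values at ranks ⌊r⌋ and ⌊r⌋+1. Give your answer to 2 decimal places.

212.20

Sorted: 16, 25, 62, 126, 201, 215, 258, 270, 282, 297, 305, 312, 318.
n = 13.
r = 1 + (40/100)·(13 − 1) = 1 + 4.8 = 5.8.
Rank 5 is 201 and rank 6 is 215.
Interpolate: 201 + 0.8·(215 − 201) = 201 + 0.8·14 = 212.2.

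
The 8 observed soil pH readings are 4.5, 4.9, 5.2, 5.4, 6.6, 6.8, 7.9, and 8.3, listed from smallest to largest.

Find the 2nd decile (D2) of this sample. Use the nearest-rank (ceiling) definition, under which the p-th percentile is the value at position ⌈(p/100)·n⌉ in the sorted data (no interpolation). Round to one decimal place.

4.9

n = 8.
Position = ⌈20/100 · 8⌉ = ⌈1.6⌉ = 2.
The value at rank 2 is 4.9.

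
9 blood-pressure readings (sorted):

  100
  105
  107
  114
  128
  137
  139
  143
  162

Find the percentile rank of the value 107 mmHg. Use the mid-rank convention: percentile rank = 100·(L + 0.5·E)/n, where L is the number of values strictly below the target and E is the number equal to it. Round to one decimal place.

Count below 107: L = 2; count equal: E = 1; n = 9.
Percentile rank = 100·(2 + 0.5·1)/9 = 100·2.5/9 = 27.78.

27.8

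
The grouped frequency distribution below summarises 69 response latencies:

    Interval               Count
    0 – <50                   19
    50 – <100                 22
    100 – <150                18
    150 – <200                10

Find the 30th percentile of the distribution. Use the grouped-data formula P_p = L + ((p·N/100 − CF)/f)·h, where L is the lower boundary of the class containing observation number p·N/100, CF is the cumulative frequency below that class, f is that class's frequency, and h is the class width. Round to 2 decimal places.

N = 69; target position k = 30/100 · 69 = 20.7.
Cumulative frequencies: 19, 41, 59, 69.
Observation 20.7 falls in the class 50 – <100.
L = 50, CF = 19, f = 22, h = 50.
P30 = 50 + ((20.7 − 19)/22)·50 = 50 + 3.86364 = 53.8636.

53.86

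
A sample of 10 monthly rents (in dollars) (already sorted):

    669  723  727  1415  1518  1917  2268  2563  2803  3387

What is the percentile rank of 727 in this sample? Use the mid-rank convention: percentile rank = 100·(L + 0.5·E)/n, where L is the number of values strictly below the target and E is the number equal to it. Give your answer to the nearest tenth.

Count below 727: L = 2; count equal: E = 1; n = 10.
Percentile rank = 100·(2 + 0.5·1)/10 = 100·2.5/10 = 25.

25.0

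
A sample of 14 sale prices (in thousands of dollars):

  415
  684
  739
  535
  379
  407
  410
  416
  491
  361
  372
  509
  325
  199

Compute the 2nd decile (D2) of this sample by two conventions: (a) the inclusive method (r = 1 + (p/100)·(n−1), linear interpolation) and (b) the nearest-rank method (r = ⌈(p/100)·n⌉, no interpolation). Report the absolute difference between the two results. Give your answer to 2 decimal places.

Sorted: 199, 325, 361, 372, 379, 407, 410, 415, 416, 491, 509, 535, 684, 739.
n = 14.
(a) r = 3.6; between ranks 3 (361) and 4 (372): 367.6.
(b) the nearest-rank method: rank 3 → 361.
|367.6 − 361| = 6.6.

6.60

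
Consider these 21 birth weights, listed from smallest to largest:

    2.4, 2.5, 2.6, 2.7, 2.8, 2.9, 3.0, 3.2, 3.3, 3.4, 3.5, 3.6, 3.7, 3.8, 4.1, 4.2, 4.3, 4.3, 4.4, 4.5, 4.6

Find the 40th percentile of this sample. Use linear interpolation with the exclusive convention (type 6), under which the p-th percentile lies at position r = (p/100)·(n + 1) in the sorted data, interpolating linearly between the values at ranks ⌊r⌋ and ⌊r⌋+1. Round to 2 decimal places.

3.28

n = 21.
r = (40/100)·(21 + 1) = 8.8.
Rank 8 is 3.2 and rank 9 is 3.3.
Interpolate: 3.2 + 0.8·(3.3 − 3.2) = 3.2 + 0.8·0.1 = 3.28.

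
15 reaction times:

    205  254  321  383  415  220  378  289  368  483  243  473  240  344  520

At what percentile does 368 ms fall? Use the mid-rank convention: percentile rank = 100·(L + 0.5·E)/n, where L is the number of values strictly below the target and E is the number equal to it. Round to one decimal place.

Sorted: 205, 220, 240, 243, 254, 289, 321, 344, 368, 378, 383, 415, 473, 483, 520.
Count below 368: L = 8; count equal: E = 1; n = 15.
Percentile rank = 100·(8 + 0.5·1)/15 = 100·8.5/15 = 56.67.

56.7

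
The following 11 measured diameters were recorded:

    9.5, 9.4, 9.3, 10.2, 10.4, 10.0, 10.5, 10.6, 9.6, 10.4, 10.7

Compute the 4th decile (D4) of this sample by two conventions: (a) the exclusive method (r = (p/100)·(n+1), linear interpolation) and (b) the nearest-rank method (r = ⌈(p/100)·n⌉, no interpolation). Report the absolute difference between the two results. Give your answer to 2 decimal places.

Sorted: 9.3, 9.4, 9.5, 9.6, 10.0, 10.2, 10.4, 10.4, 10.5, 10.6, 10.7.
n = 11.
(a) r = 4.8; between ranks 4 (9.6) and 5 (10.0): 9.92.
(b) the nearest-rank method: rank 5 → 10.
|9.92 − 10| = 0.08.

0.08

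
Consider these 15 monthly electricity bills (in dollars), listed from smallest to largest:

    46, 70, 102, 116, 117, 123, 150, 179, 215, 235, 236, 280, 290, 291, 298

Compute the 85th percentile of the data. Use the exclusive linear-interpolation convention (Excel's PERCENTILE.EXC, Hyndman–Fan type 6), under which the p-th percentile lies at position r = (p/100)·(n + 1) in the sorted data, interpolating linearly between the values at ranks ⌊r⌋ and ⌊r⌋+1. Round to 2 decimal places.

n = 15.
r = (85/100)·(15 + 1) = 13.6.
Rank 13 is 290 and rank 14 is 291.
Interpolate: 290 + 0.6·(291 − 290) = 290 + 0.6·1 = 290.6.

290.60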